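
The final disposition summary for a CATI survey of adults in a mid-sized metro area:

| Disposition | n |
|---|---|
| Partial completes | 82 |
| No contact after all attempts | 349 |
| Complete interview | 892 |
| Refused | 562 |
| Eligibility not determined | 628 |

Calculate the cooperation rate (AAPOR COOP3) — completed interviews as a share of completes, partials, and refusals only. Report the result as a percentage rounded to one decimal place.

Numerator: 892
Denom: 892 + 82 + 562 = 1536
COOP3 = 892 / 1536 = 0.5807

58.1%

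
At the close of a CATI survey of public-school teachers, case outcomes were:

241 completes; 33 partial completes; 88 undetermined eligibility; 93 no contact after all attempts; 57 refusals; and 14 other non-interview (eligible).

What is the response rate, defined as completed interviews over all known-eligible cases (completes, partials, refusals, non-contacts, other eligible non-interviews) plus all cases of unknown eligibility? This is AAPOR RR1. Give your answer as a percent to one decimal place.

45.8%

Numerator → 241
Base → 241 + 33 + 57 + 93 + 14 + 88 = 526
RR1 = 241 / 526 = 0.4582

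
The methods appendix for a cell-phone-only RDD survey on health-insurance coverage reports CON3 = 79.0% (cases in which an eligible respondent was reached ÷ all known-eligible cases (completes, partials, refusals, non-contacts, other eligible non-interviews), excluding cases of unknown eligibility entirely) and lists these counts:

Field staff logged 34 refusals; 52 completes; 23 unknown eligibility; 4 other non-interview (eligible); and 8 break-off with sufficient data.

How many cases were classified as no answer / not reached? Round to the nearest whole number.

26

Top → 52 + 8 + 34 + 4 = 98
CON3 = 98 / D = 0.790
D = 98 / 0.790 = 124.1
Other denominator terms total 98
no answer / not reached = 124.1 − 98 ≈ 26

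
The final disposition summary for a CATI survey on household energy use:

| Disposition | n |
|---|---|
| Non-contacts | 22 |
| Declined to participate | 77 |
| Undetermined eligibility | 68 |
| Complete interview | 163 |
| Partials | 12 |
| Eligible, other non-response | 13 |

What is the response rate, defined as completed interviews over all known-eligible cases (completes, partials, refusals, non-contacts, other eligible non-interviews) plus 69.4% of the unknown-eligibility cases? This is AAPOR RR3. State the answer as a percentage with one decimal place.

Numerator = 163
Determined eligible = 163 + 12 + 77 + 22 + 13 = 287
e × U = 0.6940 × 68 = 47.19
Denominator = 287 + 47.19 = 334.19
RR3 = 163 / 334.19 = 0.4877

48.8%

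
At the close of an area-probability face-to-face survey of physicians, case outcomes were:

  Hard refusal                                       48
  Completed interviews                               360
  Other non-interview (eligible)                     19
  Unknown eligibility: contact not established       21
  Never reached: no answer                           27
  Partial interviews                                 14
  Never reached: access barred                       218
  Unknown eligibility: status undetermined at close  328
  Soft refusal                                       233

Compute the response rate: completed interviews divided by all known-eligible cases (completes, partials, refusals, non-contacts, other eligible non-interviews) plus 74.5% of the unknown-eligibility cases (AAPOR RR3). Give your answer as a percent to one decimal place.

Declined to participate = 48 + 233 = 281
Non-contacts = 27 + 218 = 245
Undetermined eligibility = 21 + 328 = 349
Num: 360
Determined eligible: 360 + 14 + 281 + 245 + 19 = 919
e × U: 0.7450 × 349 = 260.00
Base: 919 + 260.00 = 1179.00
RR3 = 360 / 1179.00 = 0.3053

30.5%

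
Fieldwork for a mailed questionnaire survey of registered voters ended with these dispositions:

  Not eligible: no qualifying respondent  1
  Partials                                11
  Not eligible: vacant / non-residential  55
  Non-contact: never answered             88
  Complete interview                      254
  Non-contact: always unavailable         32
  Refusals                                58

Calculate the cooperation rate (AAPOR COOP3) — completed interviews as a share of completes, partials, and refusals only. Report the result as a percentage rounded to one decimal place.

78.6%

No answer / not reached = 88 + 32 = 120
Out of scope = 1 + 55 = 56
Num → 254
Denom → 254 + 11 + 58 = 323
COOP3 = 254 / 323 = 0.7864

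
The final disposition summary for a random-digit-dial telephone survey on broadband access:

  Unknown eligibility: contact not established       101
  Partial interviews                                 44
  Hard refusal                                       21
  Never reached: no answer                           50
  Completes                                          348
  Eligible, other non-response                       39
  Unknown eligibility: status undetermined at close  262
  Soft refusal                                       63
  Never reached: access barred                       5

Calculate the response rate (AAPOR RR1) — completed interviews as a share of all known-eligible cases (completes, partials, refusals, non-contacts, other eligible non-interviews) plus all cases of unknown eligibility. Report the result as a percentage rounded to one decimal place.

Refusals = 21 + 63 = 84
No answer / not reached = 50 + 5 = 55
Unknown if eligible = 101 + 262 = 363
Numerator: 348
Denominator: 348 + 44 + 84 + 55 + 39 + 363 = 933
RR1 = 348 / 933 = 0.3730

37.3%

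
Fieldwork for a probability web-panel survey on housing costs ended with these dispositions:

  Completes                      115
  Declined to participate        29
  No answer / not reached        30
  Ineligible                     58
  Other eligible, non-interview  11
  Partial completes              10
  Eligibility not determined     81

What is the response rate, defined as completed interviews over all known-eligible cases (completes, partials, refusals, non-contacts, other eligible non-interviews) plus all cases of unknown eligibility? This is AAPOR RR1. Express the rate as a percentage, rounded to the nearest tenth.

41.7%

Top → 115
Base → 115 + 10 + 29 + 30 + 11 + 81 = 276
RR1 = 115 / 276 = 0.4167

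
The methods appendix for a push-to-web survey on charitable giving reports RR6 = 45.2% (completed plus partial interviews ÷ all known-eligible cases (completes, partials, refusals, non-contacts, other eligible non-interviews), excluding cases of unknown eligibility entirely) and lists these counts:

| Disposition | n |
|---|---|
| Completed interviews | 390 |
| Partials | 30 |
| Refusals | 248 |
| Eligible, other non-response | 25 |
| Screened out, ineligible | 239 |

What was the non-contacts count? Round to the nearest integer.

236

Numerator → 390 + 30 = 420
RR6 = 420 / D = 0.452
D = 420 / 0.452 = 929.2
Remaining denominator categories sum to 693
non-contacts = 929.2 − 693 ≈ 236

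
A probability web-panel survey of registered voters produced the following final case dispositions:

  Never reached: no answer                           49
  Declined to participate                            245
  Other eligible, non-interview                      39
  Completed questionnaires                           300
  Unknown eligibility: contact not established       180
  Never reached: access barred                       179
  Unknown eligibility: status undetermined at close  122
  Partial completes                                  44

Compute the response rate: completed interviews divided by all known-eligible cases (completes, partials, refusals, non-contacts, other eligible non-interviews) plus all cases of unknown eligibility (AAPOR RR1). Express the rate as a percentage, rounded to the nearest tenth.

No answer / not reached = 49 + 179 = 228
Unknown if eligible = 180 + 122 = 302
Top = 300
Denom = 300 + 44 + 245 + 228 + 39 + 302 = 1158
RR1 = 300 / 1158 = 0.2591

25.9%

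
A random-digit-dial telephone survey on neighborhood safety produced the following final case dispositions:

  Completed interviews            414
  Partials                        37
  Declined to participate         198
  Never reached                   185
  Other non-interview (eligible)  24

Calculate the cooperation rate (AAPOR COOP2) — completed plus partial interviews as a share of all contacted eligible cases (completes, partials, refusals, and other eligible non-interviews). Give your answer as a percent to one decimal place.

Top: 414 + 37 = 451
Denom: 414 + 37 + 198 + 24 = 673
COOP2 = 451 / 673 = 0.6701

67.0%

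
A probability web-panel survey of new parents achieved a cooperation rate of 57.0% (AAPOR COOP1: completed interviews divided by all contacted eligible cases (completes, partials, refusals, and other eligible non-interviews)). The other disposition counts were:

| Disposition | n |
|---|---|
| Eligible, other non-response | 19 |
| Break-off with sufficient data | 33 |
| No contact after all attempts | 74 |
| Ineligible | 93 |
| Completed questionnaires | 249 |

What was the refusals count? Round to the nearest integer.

136

COOP1 = 249 / D = 0.570
D = 249 / 0.570 = 436.8
Remaining denominator categories sum to 301
refusals = 436.8 − 301 ≈ 136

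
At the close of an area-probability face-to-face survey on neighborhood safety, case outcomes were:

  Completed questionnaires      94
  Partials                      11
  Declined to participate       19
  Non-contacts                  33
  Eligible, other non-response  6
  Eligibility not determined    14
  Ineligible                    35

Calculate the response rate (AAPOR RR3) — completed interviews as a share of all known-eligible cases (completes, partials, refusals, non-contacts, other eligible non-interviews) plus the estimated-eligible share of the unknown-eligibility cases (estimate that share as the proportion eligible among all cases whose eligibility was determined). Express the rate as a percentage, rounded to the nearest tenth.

Numerator → 94
Eligible (known) → 94 + 11 + 19 + 33 + 6 = 163
e = 163 / (163 + 35) = 163 / 198 = 0.8232
Eligible share of unknowns → 0.8232 × 14 = 11.52
Denominator → 163 + 11.52 = 174.52
RR3 = 94 / 174.52 = 0.5386

53.9%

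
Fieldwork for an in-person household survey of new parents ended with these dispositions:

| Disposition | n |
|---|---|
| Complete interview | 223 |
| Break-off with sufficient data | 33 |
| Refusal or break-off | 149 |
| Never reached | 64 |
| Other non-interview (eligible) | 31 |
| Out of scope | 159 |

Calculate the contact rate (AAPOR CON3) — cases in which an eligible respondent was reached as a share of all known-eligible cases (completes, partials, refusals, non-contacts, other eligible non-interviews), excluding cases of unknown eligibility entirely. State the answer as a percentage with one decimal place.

Num → 223 + 33 + 149 + 31 = 436
Base → 223 + 33 + 149 + 64 + 31 = 500
CON3 = 436 / 500 = 0.8720

87.2%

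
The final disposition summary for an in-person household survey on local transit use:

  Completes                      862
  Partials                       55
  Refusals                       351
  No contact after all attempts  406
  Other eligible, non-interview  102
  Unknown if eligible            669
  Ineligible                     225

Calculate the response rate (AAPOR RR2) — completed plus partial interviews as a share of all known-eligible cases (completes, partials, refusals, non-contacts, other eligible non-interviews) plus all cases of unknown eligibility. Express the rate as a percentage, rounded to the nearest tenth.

37.5%

Num: 862 + 55 = 917
Denominator: 862 + 55 + 351 + 406 + 102 + 669 = 2445
RR2 = 917 / 2445 = 0.3751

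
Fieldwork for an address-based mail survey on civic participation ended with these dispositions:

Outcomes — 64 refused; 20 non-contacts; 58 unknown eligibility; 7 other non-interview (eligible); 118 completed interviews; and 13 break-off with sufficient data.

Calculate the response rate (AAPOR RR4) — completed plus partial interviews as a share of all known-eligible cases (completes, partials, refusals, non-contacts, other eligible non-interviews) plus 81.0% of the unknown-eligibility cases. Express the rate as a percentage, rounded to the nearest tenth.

48.7%

Num: 118 + 13 = 131
Determined eligible: 118 + 13 + 64 + 20 + 7 = 222
Estimated eligible among unknowns: 0.8100 × 58 = 46.98
Denom: 222 + 46.98 = 268.98
RR4 = 131 / 268.98 = 0.4870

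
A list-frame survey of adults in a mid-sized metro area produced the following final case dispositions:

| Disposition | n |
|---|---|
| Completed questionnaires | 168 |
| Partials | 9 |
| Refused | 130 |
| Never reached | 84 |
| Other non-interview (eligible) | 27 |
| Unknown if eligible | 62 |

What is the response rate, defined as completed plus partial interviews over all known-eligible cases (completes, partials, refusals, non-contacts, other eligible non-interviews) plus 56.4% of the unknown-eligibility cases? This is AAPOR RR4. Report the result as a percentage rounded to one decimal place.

Numerator: 168 + 9 = 177
Known eligible: 168 + 9 + 130 + 84 + 27 = 418
Estimated eligible among unknowns: 0.5640 × 62 = 34.97
Base: 418 + 34.97 = 452.97
RR4 = 177 / 452.97 = 0.3908

39.1%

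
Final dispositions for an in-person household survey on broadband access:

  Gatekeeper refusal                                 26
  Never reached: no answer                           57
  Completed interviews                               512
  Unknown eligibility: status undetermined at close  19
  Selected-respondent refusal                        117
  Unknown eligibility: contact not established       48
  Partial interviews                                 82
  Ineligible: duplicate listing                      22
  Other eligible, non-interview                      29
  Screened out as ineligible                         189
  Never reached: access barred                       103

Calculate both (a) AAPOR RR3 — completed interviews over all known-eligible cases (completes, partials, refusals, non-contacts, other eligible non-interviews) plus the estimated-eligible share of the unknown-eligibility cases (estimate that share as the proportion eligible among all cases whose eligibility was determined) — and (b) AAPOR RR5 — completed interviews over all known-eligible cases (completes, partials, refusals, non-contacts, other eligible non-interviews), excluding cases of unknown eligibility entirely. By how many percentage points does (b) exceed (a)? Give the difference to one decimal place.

3.1

Refusals = 26 + 117 = 143
No contact after all attempts = 57 + 103 = 160
Unknown eligibility = 48 + 19 = 67
Out of scope = 189 + 22 = 211
Top: 512
Eligible (known): 512 + 82 + 143 + 160 + 29 = 926
e = 926 / (926 + 211) = 926 / 1137 = 0.8144
Eligible share of unknowns: 0.8144 × 67 = 54.56
Denom: 926 + 54.56 = 980.56
RR3 = 512 / 980.56 = 0.5222
Denom: 512 + 82 + 143 + 160 + 29 = 926
RR5 = 512 / 926 = 0.5529
Difference = 55.29 − 52.22 = 3.07 percentage points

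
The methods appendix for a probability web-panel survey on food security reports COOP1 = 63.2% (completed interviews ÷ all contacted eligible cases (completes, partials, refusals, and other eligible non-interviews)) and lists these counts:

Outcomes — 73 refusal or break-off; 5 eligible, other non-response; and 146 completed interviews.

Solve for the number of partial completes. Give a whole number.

COOP1 = 146 / D = 0.632
D = 146 / 0.632 = 231.0
Remaining denominator categories sum to 224
partial completes = 231.0 − 224 ≈ 7

7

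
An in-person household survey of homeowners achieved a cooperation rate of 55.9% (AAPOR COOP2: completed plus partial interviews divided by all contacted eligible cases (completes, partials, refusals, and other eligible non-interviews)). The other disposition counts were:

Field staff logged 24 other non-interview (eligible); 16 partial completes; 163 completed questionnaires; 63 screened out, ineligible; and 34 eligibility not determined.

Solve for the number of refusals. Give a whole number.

117

Num → 163 + 16 = 179
COOP2 = 179 / D = 0.559
D = 179 / 0.559 = 320.2
Other denominator terms total 203
refusals = 320.2 − 203 ≈ 117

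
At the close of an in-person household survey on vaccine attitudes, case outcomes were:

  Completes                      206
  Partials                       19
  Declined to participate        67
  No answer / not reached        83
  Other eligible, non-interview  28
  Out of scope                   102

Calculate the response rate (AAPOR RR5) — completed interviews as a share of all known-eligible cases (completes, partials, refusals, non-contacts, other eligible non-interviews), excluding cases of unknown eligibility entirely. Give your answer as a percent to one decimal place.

51.1%

Top → 206
Base → 206 + 19 + 67 + 83 + 28 = 403
RR5 = 206 / 403 = 0.5112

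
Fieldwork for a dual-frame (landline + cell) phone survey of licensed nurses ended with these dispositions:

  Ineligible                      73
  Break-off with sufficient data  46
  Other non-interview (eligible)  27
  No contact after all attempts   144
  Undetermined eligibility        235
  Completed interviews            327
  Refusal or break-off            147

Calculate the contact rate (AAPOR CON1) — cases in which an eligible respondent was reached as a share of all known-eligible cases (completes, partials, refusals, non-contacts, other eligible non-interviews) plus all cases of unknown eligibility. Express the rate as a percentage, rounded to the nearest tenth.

Num → 327 + 46 + 147 + 27 = 547
Denominator → 327 + 46 + 147 + 144 + 27 + 235 = 926
CON1 = 547 / 926 = 0.5907

59.1%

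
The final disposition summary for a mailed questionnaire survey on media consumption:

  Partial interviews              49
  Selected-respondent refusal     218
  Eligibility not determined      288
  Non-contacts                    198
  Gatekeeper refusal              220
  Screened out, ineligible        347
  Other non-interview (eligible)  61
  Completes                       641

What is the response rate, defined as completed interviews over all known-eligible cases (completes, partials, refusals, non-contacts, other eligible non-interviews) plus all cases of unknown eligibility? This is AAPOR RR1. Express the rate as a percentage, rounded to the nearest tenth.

38.3%

Refusals = 220 + 218 = 438
Num → 641
Denom → 641 + 49 + 438 + 198 + 61 + 288 = 1675
RR1 = 641 / 1675 = 0.3827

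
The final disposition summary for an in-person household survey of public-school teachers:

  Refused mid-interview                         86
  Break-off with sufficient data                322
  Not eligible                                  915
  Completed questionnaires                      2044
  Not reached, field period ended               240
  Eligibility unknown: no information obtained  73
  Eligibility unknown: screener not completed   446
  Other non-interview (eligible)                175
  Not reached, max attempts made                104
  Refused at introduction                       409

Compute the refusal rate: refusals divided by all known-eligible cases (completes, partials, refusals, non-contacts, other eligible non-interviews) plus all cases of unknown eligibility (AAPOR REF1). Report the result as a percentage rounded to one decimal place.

12.7%

Refused = 409 + 86 = 495
No contact after all attempts = 240 + 104 = 344
Eligibility not determined = 446 + 73 = 519
Num: 495
Denominator: 2044 + 322 + 495 + 344 + 175 + 519 = 3899
REF1 = 495 / 3899 = 0.1270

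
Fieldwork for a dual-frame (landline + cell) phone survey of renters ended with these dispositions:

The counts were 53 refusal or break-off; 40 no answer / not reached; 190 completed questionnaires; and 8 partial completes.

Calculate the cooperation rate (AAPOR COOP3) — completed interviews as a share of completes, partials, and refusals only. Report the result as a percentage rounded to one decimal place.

Top = 190
Base = 190 + 8 + 53 = 251
COOP3 = 190 / 251 = 0.7570

75.7%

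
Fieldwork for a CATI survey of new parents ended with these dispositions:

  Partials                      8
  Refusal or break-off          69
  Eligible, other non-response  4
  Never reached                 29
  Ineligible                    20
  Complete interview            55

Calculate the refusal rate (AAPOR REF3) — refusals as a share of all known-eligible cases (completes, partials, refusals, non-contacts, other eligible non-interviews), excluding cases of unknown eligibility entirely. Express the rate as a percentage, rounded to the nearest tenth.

41.8%

Numerator → 69
Denom → 55 + 8 + 69 + 29 + 4 = 165
REF3 = 69 / 165 = 0.4182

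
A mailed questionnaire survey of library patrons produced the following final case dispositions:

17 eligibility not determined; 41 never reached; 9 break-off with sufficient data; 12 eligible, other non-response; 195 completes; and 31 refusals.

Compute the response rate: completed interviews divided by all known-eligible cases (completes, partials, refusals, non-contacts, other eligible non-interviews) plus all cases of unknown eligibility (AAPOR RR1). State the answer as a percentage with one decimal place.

Num: 195
Denom: 195 + 9 + 31 + 41 + 12 + 17 = 305
RR1 = 195 / 305 = 0.6393

63.9%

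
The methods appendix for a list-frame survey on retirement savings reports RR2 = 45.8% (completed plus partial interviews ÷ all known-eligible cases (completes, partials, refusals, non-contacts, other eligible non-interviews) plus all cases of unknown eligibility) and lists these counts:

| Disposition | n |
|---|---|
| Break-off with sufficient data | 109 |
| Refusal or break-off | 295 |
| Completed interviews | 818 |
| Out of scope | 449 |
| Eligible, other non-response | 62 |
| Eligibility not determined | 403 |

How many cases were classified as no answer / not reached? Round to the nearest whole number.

Numerator = 818 + 109 = 927
RR2 = 927 / D = 0.458
D = 927 / 0.458 = 2024.0
Other denominator terms total 1687
no answer / not reached = 2024.0 − 1687 ≈ 337

337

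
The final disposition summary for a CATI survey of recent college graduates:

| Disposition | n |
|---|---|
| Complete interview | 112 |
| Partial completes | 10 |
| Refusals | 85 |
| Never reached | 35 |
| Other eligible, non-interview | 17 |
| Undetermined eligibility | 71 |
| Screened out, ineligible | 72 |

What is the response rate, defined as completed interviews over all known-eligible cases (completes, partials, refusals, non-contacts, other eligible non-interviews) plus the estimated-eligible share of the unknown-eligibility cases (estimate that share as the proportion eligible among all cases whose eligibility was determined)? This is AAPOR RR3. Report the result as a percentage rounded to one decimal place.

Top = 112
Determined eligible = 112 + 10 + 85 + 35 + 17 = 259
e = 259 / (259 + 72) = 259 / 331 = 0.7825
Estimated eligible among unknowns = 0.7825 × 71 = 55.56
Base = 259 + 55.56 = 314.56
RR3 = 112 / 314.56 = 0.3561

35.6%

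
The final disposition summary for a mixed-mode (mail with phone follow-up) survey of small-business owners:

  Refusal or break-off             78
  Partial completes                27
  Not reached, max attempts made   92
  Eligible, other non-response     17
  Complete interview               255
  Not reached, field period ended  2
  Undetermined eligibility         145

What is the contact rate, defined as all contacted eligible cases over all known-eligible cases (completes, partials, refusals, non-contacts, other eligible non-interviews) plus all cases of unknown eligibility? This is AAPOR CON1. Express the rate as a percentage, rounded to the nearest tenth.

No contact after all attempts = 2 + 92 = 94
Numerator: 255 + 27 + 78 + 17 = 377
Denom: 255 + 27 + 78 + 94 + 17 + 145 = 616
CON1 = 377 / 616 = 0.6120

61.2%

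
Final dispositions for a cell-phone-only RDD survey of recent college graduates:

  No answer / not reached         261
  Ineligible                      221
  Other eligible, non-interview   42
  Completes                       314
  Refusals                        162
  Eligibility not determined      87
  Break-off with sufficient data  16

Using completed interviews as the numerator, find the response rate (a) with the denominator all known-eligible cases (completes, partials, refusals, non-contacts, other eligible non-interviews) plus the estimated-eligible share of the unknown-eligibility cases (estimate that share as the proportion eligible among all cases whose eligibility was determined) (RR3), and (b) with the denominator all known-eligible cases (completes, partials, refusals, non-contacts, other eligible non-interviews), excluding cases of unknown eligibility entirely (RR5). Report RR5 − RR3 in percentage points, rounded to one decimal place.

3.1

Top: 314
Known eligible: 314 + 16 + 162 + 261 + 42 = 795
e = 795 / (795 + 221) = 795 / 1016 = 0.7825
Eligible share of unknowns: 0.7825 × 87 = 68.08
Base: 795 + 68.08 = 863.08
RR3 = 314 / 863.08 = 0.3638
Base: 314 + 16 + 162 + 261 + 42 = 795
RR5 = 314 / 795 = 0.3950
Difference = 39.50 − 36.38 = 3.12 percentage points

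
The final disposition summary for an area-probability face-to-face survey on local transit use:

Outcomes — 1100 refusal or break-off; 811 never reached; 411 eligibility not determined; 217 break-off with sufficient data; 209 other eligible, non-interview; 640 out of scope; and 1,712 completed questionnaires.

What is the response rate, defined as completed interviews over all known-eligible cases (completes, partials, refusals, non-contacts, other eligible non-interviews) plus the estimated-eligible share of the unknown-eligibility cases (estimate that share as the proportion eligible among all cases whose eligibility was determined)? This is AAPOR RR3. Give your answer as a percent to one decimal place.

Numerator = 1712
Eligible (known) = 1712 + 217 + 1100 + 811 + 209 = 4049
e = 4049 / (4049 + 640) = 4049 / 4689 = 0.8635
Eligible share of unknowns = 0.8635 × 411 = 354.90
Denom = 4049 + 354.90 = 4403.90
RR3 = 1712 / 4403.90 = 0.3887

38.9%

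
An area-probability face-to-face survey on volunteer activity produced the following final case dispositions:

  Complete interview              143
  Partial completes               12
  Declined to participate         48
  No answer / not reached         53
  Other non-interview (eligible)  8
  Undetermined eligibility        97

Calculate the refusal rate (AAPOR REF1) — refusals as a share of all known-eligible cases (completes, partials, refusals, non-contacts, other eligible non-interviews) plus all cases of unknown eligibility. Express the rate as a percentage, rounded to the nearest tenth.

Top → 48
Denominator → 143 + 12 + 48 + 53 + 8 + 97 = 361
REF1 = 48 / 361 = 0.1330

13.3%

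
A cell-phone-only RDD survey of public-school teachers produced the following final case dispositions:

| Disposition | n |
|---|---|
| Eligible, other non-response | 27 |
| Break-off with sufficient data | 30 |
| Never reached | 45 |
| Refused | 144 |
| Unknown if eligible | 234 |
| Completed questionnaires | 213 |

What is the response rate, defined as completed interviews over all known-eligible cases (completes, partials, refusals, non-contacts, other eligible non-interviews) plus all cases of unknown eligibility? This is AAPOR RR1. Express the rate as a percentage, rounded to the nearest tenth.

Numerator → 213
Denom → 213 + 30 + 144 + 45 + 27 + 234 = 693
RR1 = 213 / 693 = 0.3074

30.7%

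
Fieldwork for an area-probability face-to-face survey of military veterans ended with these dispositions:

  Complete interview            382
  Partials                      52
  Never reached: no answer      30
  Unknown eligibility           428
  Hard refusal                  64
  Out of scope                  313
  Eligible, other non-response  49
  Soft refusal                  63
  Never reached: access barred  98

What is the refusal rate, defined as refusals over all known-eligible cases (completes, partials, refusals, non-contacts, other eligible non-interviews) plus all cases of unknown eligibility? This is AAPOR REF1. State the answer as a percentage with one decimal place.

10.9%

Refusal or break-off = 64 + 63 = 127
Never reached = 30 + 98 = 128
Num → 127
Denom → 382 + 52 + 127 + 128 + 49 + 428 = 1166
REF1 = 127 / 1166 = 0.1089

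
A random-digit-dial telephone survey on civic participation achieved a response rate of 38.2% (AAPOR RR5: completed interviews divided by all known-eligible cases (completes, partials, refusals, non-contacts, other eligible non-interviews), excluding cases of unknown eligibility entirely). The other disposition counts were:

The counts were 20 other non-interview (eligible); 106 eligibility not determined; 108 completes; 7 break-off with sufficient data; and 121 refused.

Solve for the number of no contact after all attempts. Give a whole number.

27

RR5 = 108 / D = 0.382
D = 108 / 0.382 = 282.7
Remaining denominator categories sum to 256
no contact after all attempts = 282.7 − 256 ≈ 27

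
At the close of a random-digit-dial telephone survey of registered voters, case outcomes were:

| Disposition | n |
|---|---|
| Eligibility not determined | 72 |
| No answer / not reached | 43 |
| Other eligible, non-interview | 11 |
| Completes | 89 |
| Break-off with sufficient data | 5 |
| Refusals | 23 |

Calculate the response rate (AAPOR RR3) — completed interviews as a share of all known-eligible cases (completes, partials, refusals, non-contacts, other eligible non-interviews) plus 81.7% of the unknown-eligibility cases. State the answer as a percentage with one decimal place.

Top = 89
Determined eligible = 89 + 5 + 23 + 43 + 11 = 171
Eligible share of unknowns = 0.8170 × 72 = 58.82
Denom = 171 + 58.82 = 229.82
RR3 = 89 / 229.82 = 0.3873

38.7%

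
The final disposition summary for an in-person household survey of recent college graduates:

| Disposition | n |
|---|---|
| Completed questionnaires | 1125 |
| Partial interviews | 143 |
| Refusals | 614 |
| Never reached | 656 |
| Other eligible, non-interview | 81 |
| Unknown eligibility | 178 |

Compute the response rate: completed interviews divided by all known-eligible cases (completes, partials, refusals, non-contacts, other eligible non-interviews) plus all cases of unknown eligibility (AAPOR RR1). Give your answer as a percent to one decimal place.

Numerator → 1125
Denom → 1125 + 143 + 614 + 656 + 81 + 178 = 2797
RR1 = 1125 / 2797 = 0.4022

40.2%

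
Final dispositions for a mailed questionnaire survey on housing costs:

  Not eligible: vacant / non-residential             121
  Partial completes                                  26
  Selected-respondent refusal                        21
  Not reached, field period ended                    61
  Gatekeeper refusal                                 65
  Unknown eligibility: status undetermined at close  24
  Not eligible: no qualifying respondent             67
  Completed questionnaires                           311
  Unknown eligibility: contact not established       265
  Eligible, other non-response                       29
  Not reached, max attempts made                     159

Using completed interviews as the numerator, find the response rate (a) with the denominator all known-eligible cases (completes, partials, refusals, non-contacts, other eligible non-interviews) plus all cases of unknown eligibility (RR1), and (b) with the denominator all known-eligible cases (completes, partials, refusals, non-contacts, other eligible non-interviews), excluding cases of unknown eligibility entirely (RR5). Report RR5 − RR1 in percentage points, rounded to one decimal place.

13.9

Refusal or break-off = 65 + 21 = 86
Never reached = 61 + 159 = 220
Eligibility not determined = 265 + 24 = 289
Not eligible = 67 + 121 = 188
Numerator → 311
Base → 311 + 26 + 86 + 220 + 29 + 289 = 961
RR1 = 311 / 961 = 0.3236
Base → 311 + 26 + 86 + 220 + 29 = 672
RR5 = 311 / 672 = 0.4628
Difference = 46.28 − 32.36 = 13.92 percentage points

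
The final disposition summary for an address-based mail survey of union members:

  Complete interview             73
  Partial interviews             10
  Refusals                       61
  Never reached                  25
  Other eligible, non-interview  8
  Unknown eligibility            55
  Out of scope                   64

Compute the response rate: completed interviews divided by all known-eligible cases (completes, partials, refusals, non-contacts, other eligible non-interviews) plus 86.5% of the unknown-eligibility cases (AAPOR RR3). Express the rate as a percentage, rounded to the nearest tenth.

32.5%

Num = 73
Determined eligible = 73 + 10 + 61 + 25 + 8 = 177
Eligible share of unknowns = 0.8650 × 55 = 47.58
Denom = 177 + 47.58 = 224.58
RR3 = 73 / 224.58 = 0.3251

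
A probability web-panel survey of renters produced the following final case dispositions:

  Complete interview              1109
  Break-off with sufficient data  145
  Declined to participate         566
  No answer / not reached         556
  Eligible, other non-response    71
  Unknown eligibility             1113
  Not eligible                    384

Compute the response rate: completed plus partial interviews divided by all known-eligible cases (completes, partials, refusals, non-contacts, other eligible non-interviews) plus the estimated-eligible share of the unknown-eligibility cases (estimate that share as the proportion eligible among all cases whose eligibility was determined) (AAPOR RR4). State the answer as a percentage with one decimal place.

36.8%

Num = 1109 + 145 = 1254
Known eligible = 1109 + 145 + 566 + 556 + 71 = 2447
e = 2447 / (2447 + 384) = 2447 / 2831 = 0.8644
e × U = 0.8644 × 1113 = 962.08
Denom = 2447 + 962.08 = 3409.08
RR4 = 1254 / 3409.08 = 0.3678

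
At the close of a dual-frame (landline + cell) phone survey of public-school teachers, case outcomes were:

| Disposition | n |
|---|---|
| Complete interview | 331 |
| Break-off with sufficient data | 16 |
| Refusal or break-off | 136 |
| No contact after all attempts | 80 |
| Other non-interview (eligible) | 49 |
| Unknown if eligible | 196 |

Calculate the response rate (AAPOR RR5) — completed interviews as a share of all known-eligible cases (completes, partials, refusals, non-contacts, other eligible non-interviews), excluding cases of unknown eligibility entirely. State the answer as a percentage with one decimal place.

54.1%

Num → 331
Denominator → 331 + 16 + 136 + 80 + 49 = 612
RR5 = 331 / 612 = 0.5408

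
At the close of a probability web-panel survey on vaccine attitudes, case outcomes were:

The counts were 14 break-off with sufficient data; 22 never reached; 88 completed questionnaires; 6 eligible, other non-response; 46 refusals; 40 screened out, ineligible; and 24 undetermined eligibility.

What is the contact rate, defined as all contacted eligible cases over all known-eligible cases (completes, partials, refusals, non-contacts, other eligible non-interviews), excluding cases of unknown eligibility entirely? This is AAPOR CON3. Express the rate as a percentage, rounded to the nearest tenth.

Top = 88 + 14 + 46 + 6 = 154
Denominator = 88 + 14 + 46 + 22 + 6 = 176
CON3 = 154 / 176 = 0.8750

87.5%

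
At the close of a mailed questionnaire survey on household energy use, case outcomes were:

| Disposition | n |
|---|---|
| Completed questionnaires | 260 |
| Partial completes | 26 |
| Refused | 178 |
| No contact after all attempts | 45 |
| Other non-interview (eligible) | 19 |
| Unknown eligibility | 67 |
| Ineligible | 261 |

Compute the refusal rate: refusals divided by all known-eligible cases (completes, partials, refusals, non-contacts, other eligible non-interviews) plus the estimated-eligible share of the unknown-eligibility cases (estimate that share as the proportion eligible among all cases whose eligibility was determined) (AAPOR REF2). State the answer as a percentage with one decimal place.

31.1%

Num: 178
Determined eligible: 260 + 26 + 178 + 45 + 19 = 528
e = 528 / (528 + 261) = 528 / 789 = 0.6692
Eligible share of unknowns: 0.6692 × 67 = 44.84
Denominator: 528 + 44.84 = 572.84
REF2 = 178 / 572.84 = 0.3107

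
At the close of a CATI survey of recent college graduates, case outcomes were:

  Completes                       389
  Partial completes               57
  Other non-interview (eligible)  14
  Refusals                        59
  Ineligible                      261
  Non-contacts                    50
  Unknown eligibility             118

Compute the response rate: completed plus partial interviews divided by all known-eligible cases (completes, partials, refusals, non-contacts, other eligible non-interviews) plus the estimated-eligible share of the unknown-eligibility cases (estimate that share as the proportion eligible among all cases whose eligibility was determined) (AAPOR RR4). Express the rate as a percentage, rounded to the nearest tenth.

Num: 389 + 57 = 446
Determined eligible: 389 + 57 + 59 + 50 + 14 = 569
e = 569 / (569 + 261) = 569 / 830 = 0.6855
Eligible share of unknowns: 0.6855 × 118 = 80.89
Base: 569 + 80.89 = 649.89
RR4 = 446 / 649.89 = 0.6863

68.6%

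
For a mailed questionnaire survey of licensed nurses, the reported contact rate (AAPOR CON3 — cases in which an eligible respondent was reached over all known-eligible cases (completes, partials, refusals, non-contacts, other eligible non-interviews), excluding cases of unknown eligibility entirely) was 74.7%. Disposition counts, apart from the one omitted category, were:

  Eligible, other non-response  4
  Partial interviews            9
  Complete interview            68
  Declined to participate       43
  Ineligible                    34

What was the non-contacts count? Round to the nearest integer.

Num → 68 + 9 + 43 + 4 = 124
CON3 = 124 / D = 0.747
D = 124 / 0.747 = 166.0
Other denominator terms total 124
non-contacts = 166.0 − 124 ≈ 42

42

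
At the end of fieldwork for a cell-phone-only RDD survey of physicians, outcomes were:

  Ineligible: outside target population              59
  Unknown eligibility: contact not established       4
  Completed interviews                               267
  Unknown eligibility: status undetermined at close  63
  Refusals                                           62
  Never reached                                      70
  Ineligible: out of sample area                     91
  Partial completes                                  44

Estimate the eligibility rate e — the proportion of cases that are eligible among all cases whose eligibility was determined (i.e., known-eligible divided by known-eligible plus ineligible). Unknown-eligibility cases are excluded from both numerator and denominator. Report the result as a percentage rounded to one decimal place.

74.7%

Eligibility not determined = 4 + 63 = 67
Screened out, ineligible = 59 + 91 = 150
Eligible (known) = 267 + 44 + 62 + 70 = 443
e = 443 / (443 + 150) = 443 / 593 = 0.7470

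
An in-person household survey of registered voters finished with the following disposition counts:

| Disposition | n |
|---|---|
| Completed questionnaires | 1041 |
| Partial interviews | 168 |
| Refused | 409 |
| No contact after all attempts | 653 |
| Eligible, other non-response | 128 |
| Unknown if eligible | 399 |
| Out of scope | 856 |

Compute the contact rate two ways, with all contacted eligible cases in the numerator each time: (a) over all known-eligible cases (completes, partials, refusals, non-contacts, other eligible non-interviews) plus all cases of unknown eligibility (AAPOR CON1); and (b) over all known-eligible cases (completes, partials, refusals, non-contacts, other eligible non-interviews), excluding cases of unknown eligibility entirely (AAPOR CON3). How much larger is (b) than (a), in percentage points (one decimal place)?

10.4

Num → 1041 + 168 + 409 + 128 = 1746
Base → 1041 + 168 + 409 + 653 + 128 + 399 = 2798
CON1 = 1746 / 2798 = 0.6240
Base → 1041 + 168 + 409 + 653 + 128 = 2399
CON3 = 1746 / 2399 = 0.7278
Difference = 72.78 − 62.40 = 10.38 percentage points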